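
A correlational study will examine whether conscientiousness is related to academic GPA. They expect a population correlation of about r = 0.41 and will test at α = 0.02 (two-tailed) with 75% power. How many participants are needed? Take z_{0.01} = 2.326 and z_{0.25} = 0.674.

n = 51

Fisher's z: C = ½·ln((1+r)/(1−r)) = ½·ln(2.3898) = 0.4356.
n = ((z_{α/2} + z_β)/C)² + 3.
(2.326 + 0.674) / 0.4356 = 3.000 / 0.4356 = 6.887.
n = 6.887² + 3 = 47.43 + 3 = 50.4.
Round up.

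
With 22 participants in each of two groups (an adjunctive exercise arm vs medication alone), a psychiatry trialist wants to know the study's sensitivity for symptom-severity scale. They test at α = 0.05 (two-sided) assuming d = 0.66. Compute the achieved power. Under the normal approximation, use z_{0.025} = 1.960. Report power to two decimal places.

power ≈ 0.59

For two equal groups, power = Φ(d·√(n/2) − z_{α/2}).
d·√(n/2) = 0.66 × √(22/2) = 0.66 × 3.317 = 2.189.
z_β = 2.189 − 1.960 = 0.229.
Power = Φ(0.229) = 0.591.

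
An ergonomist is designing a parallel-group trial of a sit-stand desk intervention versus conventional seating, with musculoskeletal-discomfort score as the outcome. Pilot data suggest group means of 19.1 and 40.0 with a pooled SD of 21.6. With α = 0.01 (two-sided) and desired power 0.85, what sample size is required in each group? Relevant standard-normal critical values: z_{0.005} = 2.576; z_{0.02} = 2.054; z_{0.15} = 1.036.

Cohen's d = |M₁ − M₂| / SD_pooled = |19.1 − 40.0| / 21.6 = 20.9 / 21.6 = 0.968.
For two independent groups with equal n: n = 2·((z_{α/2} + z_β) / d)².
z_{α/2} + z_β = 2.576 + 1.036 = 3.612.
n = 2 × (3.612 / 0.968)² = 2 × 3.731² = 2 × 13.92 = 27.8.
Round up to the next whole participant.

n = 28 per group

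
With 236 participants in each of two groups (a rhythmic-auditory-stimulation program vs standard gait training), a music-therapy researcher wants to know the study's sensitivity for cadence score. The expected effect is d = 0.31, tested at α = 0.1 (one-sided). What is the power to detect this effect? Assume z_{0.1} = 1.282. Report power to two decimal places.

power ≈ 0.98

For two equal groups, power = Φ(d·√(n/2) − z_{α}).
d·√(n/2) = 0.31 × √(236/2) = 0.31 × 10.863 = 3.367.
z_β = 3.367 − 1.282 = 2.085.
Power = Φ(2.085) = 0.981.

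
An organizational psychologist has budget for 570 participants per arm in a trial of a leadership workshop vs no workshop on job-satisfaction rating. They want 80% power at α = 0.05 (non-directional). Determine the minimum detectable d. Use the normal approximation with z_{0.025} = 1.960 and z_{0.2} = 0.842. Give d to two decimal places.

d_min ≈ 0.17

For two independent groups of n = 570 each: d_min = (z_{α/2} + z_β)·√(2/n).
z-sum = 1.960 + 0.842 = 2.802.
d_min = 2.802 × √(2/570) = 2.802 × 0.0592 = 0.166.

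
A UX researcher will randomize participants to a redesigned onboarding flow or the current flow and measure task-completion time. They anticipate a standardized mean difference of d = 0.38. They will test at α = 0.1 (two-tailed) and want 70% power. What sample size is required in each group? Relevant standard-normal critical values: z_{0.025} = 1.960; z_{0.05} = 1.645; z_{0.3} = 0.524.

n = 66 per group

For two independent groups with equal n: n = 2·((z_{α/2} + z_β) / d)².
z_{α/2} + z_β = 1.645 + 0.524 = 2.169.
n = 2 × (2.169 / 0.38)² = 2 × 5.708² = 2 × 32.58 = 65.2.
Round up to the next whole participant.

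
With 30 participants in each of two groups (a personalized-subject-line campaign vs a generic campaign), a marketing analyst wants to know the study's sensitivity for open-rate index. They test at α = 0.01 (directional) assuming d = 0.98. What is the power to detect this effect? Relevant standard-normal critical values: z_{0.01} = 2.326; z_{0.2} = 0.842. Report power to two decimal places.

For two equal groups, power = Φ(d·√(n/2) − z_{α}).
d·√(n/2) = 0.98 × √(30/2) = 0.98 × 3.873 = 3.796.
z_β = 3.796 − 2.326 = 1.470.
Power = Φ(1.470) = 0.929.

power ≈ 0.93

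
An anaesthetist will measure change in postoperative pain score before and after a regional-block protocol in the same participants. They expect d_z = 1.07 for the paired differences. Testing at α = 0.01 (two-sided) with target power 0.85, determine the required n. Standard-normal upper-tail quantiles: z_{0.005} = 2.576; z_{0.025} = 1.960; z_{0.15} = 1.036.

n = 12 pairs

For a paired (one-sample on differences) test: n = ((z_{α/2} + z_β) / d)².
z_{α/2} + z_β = 2.576 + 1.036 = 3.612.
n = (3.612 / 1.07)² = 3.376² = 11.40.
Round up.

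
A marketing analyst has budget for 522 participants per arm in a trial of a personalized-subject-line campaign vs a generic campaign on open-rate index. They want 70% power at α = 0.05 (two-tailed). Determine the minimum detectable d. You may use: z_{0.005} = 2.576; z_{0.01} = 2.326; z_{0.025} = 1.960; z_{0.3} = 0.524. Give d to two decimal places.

For two independent groups of n = 522 each: d_min = (z_{α/2} + z_β)·√(2/n).
z-sum = 1.960 + 0.524 = 2.484.
d_min = 2.484 × √(2/522) = 2.484 × 0.0619 = 0.154.

d_min ≈ 0.15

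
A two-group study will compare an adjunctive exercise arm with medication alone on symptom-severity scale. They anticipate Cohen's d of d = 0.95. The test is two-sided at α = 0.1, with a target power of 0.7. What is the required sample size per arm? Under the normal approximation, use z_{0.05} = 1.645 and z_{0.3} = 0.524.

n = 11 per group

For two independent groups with equal n: n = 2·((z_{α/2} + z_β) / d)².
z_{α/2} + z_β = 1.645 + 0.524 = 2.169.
n = 2 × (2.169 / 0.95)² = 2 × 2.283² = 2 × 5.21 = 10.4.
Round up to the next whole participant.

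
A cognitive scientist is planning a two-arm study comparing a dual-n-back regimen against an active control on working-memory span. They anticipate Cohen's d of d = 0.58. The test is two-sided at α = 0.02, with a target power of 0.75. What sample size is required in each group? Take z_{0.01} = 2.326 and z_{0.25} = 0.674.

n = 54 per group

For two independent groups with equal n: n = 2·((z_{α/2} + z_β) / d)².
z_{α/2} + z_β = 2.326 + 0.674 = 3.000.
n = 2 × (3.000 / 0.58)² = 2 × 5.172² = 2 × 26.75 = 53.5.
Round up to the next whole participant.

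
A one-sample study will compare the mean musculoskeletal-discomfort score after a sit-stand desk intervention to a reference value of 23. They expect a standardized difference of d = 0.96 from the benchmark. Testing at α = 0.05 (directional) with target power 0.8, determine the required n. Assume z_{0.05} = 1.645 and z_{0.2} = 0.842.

n = 7

For a one-sample test: n = ((z_{α} + z_β) / d)².
z_{α} + z_β = 1.645 + 0.842 = 2.487.
n = (2.487 / 0.96)² = 2.591² = 6.71.
Round up.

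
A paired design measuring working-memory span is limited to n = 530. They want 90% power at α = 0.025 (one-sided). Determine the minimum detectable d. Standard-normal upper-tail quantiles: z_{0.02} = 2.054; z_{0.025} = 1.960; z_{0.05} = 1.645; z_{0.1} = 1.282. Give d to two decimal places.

d_min ≈ 0.14

For a single sample (or paired design) of n = 530: d_min = (z_{α} + z_β)/√n.
z-sum = 1.960 + 1.282 = 3.242.
d_min = 3.242 / √530 = 3.242 / 23.022 = 0.141.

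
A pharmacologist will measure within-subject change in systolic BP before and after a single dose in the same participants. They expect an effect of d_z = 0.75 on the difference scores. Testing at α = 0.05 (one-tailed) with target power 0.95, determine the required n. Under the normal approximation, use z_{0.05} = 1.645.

For a paired (one-sample on differences) test: n = ((z_{α} + z_β) / d)².
z_{α} + z_β = 1.645 + 1.645 = 3.290.
n = (3.290 / 0.75)² = 4.387² = 19.24.
Round up.

n = 20 pairs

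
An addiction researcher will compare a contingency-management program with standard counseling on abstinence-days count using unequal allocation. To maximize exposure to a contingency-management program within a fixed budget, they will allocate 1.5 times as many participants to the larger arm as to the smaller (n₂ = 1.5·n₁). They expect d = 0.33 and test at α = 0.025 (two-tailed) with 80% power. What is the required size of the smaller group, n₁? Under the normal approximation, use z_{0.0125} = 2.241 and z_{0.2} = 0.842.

n₁ = 146

With allocation ratio k = n₂/n₁ = 1.5, Var(x̄₁−x̄₂) = σ²(1/n₁ + 1/(k·n₁)) = σ²·(k+1)/(k·n₁).
So n₁ = (1 + 1/k)·((z_{α/2} + z_β)/d)² = 1.667 × (3.083/0.33)².
n₁ = 1.667 × 87.28 = 145.5.
Round up: n₁ = 146, giving n₂ = 1.5 × 146 = 219.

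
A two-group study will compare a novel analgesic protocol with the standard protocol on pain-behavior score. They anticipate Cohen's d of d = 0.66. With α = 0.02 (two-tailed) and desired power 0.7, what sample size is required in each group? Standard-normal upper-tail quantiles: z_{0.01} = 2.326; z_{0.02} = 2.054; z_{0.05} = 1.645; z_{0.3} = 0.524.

For two independent groups with equal n: n = 2·((z_{α/2} + z_β) / d)².
z_{α/2} + z_β = 2.326 + 0.524 = 2.850.
n = 2 × (2.850 / 0.66)² = 2 × 4.318² = 2 × 18.65 = 37.3.
Round up to the next whole participant.

n = 38 per group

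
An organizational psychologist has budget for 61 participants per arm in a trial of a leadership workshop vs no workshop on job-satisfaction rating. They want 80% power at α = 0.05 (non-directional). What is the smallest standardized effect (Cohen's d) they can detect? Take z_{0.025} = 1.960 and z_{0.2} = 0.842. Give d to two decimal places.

d_min ≈ 0.51

For two independent groups of n = 61 each: d_min = (z_{α/2} + z_β)·√(2/n).
z-sum = 1.960 + 0.842 = 2.802.
d_min = 2.802 × √(2/61) = 2.802 × 0.1811 = 0.507.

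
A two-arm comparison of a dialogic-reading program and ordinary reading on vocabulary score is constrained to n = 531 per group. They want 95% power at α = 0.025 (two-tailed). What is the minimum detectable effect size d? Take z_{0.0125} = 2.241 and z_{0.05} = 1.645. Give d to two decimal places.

For two independent groups of n = 531 each: d_min = (z_{α/2} + z_β)·√(2/n).
z-sum = 2.241 + 1.645 = 3.886.
d_min = 3.886 × √(2/531) = 3.886 × 0.0614 = 0.238.

d_min ≈ 0.24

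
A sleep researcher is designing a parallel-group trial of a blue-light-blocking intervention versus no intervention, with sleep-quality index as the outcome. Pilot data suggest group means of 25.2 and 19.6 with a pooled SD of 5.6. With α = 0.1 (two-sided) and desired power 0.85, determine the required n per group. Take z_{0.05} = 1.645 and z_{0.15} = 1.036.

Cohen's d = |M₁ − M₂| / SD_pooled = |25.2 − 19.6| / 5.6 = 5.6 / 5.6 = 1.000.
For two independent groups with equal n: n = 2·((z_{α/2} + z_β) / d)².
z_{α/2} + z_β = 1.645 + 1.036 = 2.681.
n = 2 × (2.681 / 1.000)² = 2 × 2.681² = 2 × 7.19 = 14.4.
Round up to the next whole participant.

n = 15 per group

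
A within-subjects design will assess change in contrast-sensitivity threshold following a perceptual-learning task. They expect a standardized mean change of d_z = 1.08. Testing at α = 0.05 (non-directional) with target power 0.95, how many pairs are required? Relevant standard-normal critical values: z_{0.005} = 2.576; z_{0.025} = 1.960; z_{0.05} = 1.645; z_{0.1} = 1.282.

n = 12 pairs

For a paired (one-sample on differences) test: n = ((z_{α/2} + z_β) / d)².
z_{α/2} + z_β = 1.960 + 1.645 = 3.605.
n = (3.605 / 1.08)² = 3.338² = 11.14.
Round up.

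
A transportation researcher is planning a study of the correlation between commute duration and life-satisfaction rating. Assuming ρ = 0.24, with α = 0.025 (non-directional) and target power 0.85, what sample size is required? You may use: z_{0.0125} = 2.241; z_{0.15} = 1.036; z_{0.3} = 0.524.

Fisher's z: C = ½·ln((1+r)/(1−r)) = ½·ln(1.6316) = 0.2448.
n = ((z_{α/2} + z_β)/C)² + 3.
(2.241 + 1.036) / 0.2448 = 3.277 / 0.2448 = 13.386.
n = 13.386² + 3 = 179.20 + 3 = 182.2.
Round up.

n = 183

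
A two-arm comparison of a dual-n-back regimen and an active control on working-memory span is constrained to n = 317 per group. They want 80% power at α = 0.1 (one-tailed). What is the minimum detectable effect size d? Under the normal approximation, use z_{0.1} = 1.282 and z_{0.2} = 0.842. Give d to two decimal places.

d_min ≈ 0.17

For two independent groups of n = 317 each: d_min = (z_{α} + z_β)·√(2/n).
z-sum = 1.282 + 0.842 = 2.124.
d_min = 2.124 × √(2/317) = 2.124 × 0.0794 = 0.169.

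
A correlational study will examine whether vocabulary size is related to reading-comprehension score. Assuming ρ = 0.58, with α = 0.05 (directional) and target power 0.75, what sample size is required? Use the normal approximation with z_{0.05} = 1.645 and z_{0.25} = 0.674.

n = 16

Fisher's z: C = ½·ln((1+r)/(1−r)) = ½·ln(3.7619) = 0.6625.
n = ((z_{α} + z_β)/C)² + 3.
(1.645 + 0.674) / 0.6625 = 2.319 / 0.6625 = 3.500.
n = 3.500² + 3 = 12.25 + 3 = 15.3.
Round up.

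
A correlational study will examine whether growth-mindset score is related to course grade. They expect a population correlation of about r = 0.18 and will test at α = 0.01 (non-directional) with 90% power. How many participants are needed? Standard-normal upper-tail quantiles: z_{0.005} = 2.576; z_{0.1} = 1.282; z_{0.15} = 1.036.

n = 453

Fisher's z: C = ½·ln((1+r)/(1−r)) = ½·ln(1.4390) = 0.1820.
n = ((z_{α/2} + z_β)/C)² + 3.
(2.576 + 1.282) / 0.1820 = 3.858 / 0.1820 = 21.198.
n = 21.198² + 3 = 449.35 + 3 = 452.3.
Round up.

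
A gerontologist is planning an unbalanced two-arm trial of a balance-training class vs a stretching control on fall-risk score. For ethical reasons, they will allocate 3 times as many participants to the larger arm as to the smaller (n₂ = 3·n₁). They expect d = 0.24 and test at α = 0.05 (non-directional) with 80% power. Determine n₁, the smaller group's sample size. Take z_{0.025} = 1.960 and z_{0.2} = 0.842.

With allocation ratio k = n₂/n₁ = 3, Var(x̄₁−x̄₂) = σ²(1/n₁ + 1/(k·n₁)) = σ²·(k+1)/(k·n₁).
So n₁ = (1 + 1/k)·((z_{α/2} + z_β)/d)² = 1.333 × (2.802/0.24)².
n₁ = 1.333 × 136.31 = 181.7.
Round up: n₁ = 182, giving n₂ = 3 × 182 = 546.

n₁ = 182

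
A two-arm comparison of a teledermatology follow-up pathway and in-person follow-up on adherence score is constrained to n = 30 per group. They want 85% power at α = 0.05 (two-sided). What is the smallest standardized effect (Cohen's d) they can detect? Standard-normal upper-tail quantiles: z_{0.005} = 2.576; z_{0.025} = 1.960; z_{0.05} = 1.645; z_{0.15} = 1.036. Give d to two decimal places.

For two independent groups of n = 30 each: d_min = (z_{α/2} + z_β)·√(2/n).
z-sum = 1.960 + 1.036 = 2.996.
d_min = 2.996 × √(2/30) = 2.996 × 0.2582 = 0.774.

d_min ≈ 0.77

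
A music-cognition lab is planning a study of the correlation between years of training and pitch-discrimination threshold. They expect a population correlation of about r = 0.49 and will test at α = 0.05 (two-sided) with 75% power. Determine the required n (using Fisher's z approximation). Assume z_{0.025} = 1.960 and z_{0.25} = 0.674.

n = 28

Fisher's z: C = ½·ln((1+r)/(1−r)) = ½·ln(2.9216) = 0.5361.
n = ((z_{α/2} + z_β)/C)² + 3.
(1.960 + 0.674) / 0.5361 = 2.634 / 0.5361 = 4.913.
n = 4.913² + 3 = 24.14 + 3 = 27.1.
Round up.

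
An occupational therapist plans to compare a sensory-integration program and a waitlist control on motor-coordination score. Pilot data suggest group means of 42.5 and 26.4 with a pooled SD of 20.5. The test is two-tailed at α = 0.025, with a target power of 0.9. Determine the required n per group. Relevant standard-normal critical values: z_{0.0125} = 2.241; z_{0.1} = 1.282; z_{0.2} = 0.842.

Cohen's d = |M₁ − M₂| / SD_pooled = |42.5 − 26.4| / 20.5 = 16.1 / 20.5 = 0.785.
For two independent groups with equal n: n = 2·((z_{α/2} + z_β) / d)².
z_{α/2} + z_β = 2.241 + 1.282 = 3.523.
n = 2 × (3.523 / 0.785)² = 2 × 4.488² = 2 × 20.14 = 40.3.
Round up to the next whole participant.

n = 41 per group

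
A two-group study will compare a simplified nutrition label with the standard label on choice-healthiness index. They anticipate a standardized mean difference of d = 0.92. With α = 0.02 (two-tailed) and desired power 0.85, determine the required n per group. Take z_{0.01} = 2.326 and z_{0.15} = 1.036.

For two independent groups with equal n: n = 2·((z_{α/2} + z_β) / d)².
z_{α/2} + z_β = 2.326 + 1.036 = 3.362.
n = 2 × (3.362 / 0.92)² = 2 × 3.654² = 2 × 13.35 = 26.7.
Round up to the next whole participant.

n = 27 per group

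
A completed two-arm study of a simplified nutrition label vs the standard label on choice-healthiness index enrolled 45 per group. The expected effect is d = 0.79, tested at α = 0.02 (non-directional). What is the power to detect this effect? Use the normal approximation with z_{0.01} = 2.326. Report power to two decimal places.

power ≈ 0.92

For two equal groups, power = Φ(d·√(n/2) − z_{α/2}).
d·√(n/2) = 0.79 × √(45/2) = 0.79 × 4.743 = 3.747.
z_β = 3.747 − 2.326 = 1.421.
Power = Φ(1.421) = 0.922.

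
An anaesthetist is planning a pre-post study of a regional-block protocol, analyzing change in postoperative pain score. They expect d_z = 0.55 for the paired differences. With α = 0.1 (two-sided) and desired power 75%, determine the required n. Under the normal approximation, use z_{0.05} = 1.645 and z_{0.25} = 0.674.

n = 18 pairs

For a paired (one-sample on differences) test: n = ((z_{α/2} + z_β) / d)².
z_{α/2} + z_β = 1.645 + 0.674 = 2.319.
n = (2.319 / 0.55)² = 4.216² = 17.78.
Round up.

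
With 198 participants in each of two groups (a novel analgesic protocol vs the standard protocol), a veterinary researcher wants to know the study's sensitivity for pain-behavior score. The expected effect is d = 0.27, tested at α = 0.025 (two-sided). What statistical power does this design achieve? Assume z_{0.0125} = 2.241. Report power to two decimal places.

For two equal groups, power = Φ(d·√(n/2) − z_{α/2}).
d·√(n/2) = 0.27 × √(198/2) = 0.27 × 9.950 = 2.686.
z_β = 2.686 − 2.241 = 0.445.
Power = Φ(0.445) = 0.672.

power ≈ 0.67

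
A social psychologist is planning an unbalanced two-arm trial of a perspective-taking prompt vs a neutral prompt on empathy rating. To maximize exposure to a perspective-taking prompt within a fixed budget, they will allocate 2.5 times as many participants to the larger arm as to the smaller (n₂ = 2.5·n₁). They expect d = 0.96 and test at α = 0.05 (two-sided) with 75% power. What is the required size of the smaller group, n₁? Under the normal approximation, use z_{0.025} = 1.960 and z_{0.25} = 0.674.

With allocation ratio k = n₂/n₁ = 2.5, Var(x̄₁−x̄₂) = σ²(1/n₁ + 1/(k·n₁)) = σ²·(k+1)/(k·n₁).
So n₁ = (1 + 1/k)·((z_{α/2} + z_β)/d)² = 1.400 × (2.634/0.96)².
n₁ = 1.400 × 7.53 = 10.5.
Round up: n₁ = 11, giving n₂ = ⌈2.5 × 11⌉ = ⌈27.5⌉ = 28.

n₁ = 11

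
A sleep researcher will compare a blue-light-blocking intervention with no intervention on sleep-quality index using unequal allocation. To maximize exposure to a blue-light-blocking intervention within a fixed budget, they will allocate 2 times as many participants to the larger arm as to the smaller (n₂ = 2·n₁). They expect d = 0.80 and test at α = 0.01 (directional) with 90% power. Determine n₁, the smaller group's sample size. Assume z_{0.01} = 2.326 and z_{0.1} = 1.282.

n₁ = 31

With allocation ratio k = n₂/n₁ = 2, Var(x̄₁−x̄₂) = σ²(1/n₁ + 1/(k·n₁)) = σ²·(k+1)/(k·n₁).
So n₁ = (1 + 1/k)·((z_{α} + z_β)/d)² = 1.500 × (3.608/0.80)².
n₁ = 1.500 × 20.34 = 30.5.
Round up: n₁ = 31, giving n₂ = 2 × 31 = 62.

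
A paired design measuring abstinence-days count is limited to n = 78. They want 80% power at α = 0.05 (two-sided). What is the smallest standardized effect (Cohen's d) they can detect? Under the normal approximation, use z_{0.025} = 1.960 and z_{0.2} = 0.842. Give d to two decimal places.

d_min ≈ 0.32

For a single sample (or paired design) of n = 78: d_min = (z_{α/2} + z_β)/√n.
z-sum = 1.960 + 0.842 = 2.802.
d_min = 2.802 / √78 = 2.802 / 8.832 = 0.317.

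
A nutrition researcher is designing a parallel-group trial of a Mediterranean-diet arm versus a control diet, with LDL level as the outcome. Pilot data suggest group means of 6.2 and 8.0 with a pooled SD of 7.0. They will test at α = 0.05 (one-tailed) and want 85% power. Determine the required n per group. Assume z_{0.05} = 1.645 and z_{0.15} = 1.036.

Cohen's d = |M₁ − M₂| / SD_pooled = |6.2 − 8.0| / 7.0 = 1.8 / 7.0 = 0.257.
For two independent groups with equal n: n = 2·((z_{α} + z_β) / d)².
z_{α} + z_β = 1.645 + 1.036 = 2.681.
n = 2 × (2.681 / 0.257)² = 2 × 10.432² = 2 × 108.82 = 217.6.
Round up to the next whole participant.

n = 218 per group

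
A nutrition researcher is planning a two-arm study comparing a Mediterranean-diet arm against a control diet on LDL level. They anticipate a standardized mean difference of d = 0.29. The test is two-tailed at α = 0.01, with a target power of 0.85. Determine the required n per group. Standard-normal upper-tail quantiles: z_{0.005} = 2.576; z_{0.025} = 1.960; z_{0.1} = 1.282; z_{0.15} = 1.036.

n = 311 per group

For two independent groups with equal n: n = 2·((z_{α/2} + z_β) / d)².
z_{α/2} + z_β = 2.576 + 1.036 = 3.612.
n = 2 × (3.612 / 0.29)² = 2 × 12.455² = 2 × 155.13 = 310.3.
Round up to the next whole participant.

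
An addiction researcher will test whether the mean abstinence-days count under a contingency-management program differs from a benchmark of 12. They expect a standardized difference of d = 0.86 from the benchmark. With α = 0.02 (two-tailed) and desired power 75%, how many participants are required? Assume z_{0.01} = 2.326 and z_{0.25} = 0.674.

For a one-sample test: n = ((z_{α/2} + z_β) / d)².
z_{α/2} + z_β = 2.326 + 0.674 = 3.000.
n = (3.000 / 0.86)² = 3.488² = 12.17.
Round up.

n = 13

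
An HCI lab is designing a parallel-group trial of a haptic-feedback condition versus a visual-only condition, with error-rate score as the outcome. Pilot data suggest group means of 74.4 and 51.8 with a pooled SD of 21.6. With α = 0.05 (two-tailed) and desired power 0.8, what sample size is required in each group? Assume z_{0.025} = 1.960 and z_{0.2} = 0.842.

Cohen's d = |M₁ − M₂| / SD_pooled = |74.4 − 51.8| / 21.6 = 22.6 / 21.6 = 1.046.
For two independent groups with equal n: n = 2·((z_{α/2} + z_β) / d)².
z_{α/2} + z_β = 1.960 + 0.842 = 2.802.
n = 2 × (2.802 / 1.046)² = 2 × 2.679² = 2 × 7.18 = 14.4.
Round up to the next whole participant.

n = 15 per group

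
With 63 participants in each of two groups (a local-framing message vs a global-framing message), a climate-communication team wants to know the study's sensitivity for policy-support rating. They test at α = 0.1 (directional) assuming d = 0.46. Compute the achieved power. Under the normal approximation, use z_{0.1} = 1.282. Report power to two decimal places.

For two equal groups, power = Φ(d·√(n/2) − z_{α}).
d·√(n/2) = 0.46 × √(63/2) = 0.46 × 5.612 = 2.582.
z_β = 2.582 − 1.282 = 1.300.
Power = Φ(1.300) = 0.903.

power ≈ 0.90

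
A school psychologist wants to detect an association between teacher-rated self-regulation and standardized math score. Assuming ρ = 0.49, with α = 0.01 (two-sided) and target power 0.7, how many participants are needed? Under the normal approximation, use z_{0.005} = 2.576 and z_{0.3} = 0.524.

Fisher's z: C = ½·ln((1+r)/(1−r)) = ½·ln(2.9216) = 0.5361.
n = ((z_{α/2} + z_β)/C)² + 3.
(2.576 + 0.524) / 0.5361 = 3.100 / 0.5361 = 5.783.
n = 5.783² + 3 = 33.44 + 3 = 36.4.
Round up.

n = 37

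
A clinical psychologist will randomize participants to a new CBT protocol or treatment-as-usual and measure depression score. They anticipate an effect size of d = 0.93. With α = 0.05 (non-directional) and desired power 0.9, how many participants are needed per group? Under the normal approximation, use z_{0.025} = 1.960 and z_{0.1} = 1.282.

n = 25 per group

For two independent groups with equal n: n = 2·((z_{α/2} + z_β) / d)².
z_{α/2} + z_β = 1.960 + 1.282 = 3.242.
n = 2 × (3.242 / 0.93)² = 2 × 3.486² = 2 × 12.15 = 24.3.
Round up to the next whole participant.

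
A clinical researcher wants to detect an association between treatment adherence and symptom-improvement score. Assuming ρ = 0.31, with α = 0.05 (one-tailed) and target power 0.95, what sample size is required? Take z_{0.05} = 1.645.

n = 109

Fisher's z: C = ½·ln((1+r)/(1−r)) = ½·ln(1.8986) = 0.3205.
n = ((z_{α} + z_β)/C)² + 3.
(1.645 + 1.645) / 0.3205 = 3.290 / 0.3205 = 10.265.
n = 10.265² + 3 = 105.37 + 3 = 108.4.
Round up.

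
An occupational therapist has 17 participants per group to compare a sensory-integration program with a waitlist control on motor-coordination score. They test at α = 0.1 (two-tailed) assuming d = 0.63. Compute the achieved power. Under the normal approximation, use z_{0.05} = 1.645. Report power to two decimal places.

For two equal groups, power = Φ(d·√(n/2) − z_{α/2}).
d·√(n/2) = 0.63 × √(17/2) = 0.63 × 2.915 = 1.837.
z_β = 1.837 − 1.645 = 0.192.
Power = Φ(0.192) = 0.576.

power ≈ 0.58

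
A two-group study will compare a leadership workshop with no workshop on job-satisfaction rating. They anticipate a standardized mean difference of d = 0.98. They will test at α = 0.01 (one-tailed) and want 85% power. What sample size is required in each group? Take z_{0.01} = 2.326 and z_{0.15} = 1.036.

n = 24 per group

For two independent groups with equal n: n = 2·((z_{α} + z_β) / d)².
z_{α} + z_β = 2.326 + 1.036 = 3.362.
n = 2 × (3.362 / 0.98)² = 2 × 3.431² = 2 × 11.77 = 23.5.
Round up to the next whole participant.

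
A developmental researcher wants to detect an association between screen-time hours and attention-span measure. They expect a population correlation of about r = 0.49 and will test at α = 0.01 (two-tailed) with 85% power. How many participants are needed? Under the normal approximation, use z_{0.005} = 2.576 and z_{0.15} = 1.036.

n = 49

Fisher's z: C = ½·ln((1+r)/(1−r)) = ½·ln(2.9216) = 0.5361.
n = ((z_{α/2} + z_β)/C)² + 3.
(2.576 + 1.036) / 0.5361 = 3.612 / 0.5361 = 6.738.
n = 6.738² + 3 = 45.39 + 3 = 48.4.
Round up.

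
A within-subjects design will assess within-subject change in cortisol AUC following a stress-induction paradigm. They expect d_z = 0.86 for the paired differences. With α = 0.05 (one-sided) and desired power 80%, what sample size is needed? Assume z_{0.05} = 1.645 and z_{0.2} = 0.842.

n = 9 pairs

For a paired (one-sample on differences) test: n = ((z_{α} + z_β) / d)².
z_{α} + z_β = 1.645 + 0.842 = 2.487.
n = (2.487 / 0.86)² = 2.892² = 8.36.
Round up.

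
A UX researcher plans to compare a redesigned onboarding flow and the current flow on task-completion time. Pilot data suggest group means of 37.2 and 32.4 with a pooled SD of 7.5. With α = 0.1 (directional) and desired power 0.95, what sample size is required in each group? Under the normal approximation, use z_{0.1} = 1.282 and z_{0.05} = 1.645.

Cohen's d = |M₁ − M₂| / SD_pooled = |37.2 − 32.4| / 7.5 = 4.8 / 7.5 = 0.640.
For two independent groups with equal n: n = 2·((z_{α} + z_β) / d)².
z_{α} + z_β = 1.282 + 1.645 = 2.927.
n = 2 × (2.927 / 0.640)² = 2 × 4.573² = 2 × 20.92 = 41.8.
Round up to the next whole participant.

n = 42 per group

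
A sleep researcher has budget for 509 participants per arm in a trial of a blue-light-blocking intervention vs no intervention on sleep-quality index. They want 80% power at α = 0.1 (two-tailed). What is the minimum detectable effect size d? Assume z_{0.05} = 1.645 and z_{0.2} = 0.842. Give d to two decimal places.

For two independent groups of n = 509 each: d_min = (z_{α/2} + z_β)·√(2/n).
z-sum = 1.645 + 0.842 = 2.487.
d_min = 2.487 × √(2/509) = 2.487 × 0.0627 = 0.156.

d_min ≈ 0.16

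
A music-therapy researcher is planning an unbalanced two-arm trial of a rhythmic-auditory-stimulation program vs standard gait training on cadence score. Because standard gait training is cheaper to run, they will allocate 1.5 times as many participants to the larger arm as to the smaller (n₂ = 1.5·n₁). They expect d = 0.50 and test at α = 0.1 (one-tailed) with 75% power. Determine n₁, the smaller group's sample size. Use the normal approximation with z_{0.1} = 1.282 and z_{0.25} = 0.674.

n₁ = 26

With allocation ratio k = n₂/n₁ = 1.5, Var(x̄₁−x̄₂) = σ²(1/n₁ + 1/(k·n₁)) = σ²·(k+1)/(k·n₁).
So n₁ = (1 + 1/k)·((z_{α} + z_β)/d)² = 1.667 × (1.956/0.50)².
n₁ = 1.667 × 15.30 = 25.5.
Round up: n₁ = 26, giving n₂ = 1.5 × 26 = 39.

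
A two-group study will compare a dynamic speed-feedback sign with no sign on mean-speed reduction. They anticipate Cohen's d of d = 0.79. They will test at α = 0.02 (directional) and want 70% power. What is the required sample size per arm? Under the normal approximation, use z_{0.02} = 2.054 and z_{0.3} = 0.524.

For two independent groups with equal n: n = 2·((z_{α} + z_β) / d)².
z_{α} + z_β = 2.054 + 0.524 = 2.578.
n = 2 × (2.578 / 0.79)² = 2 × 3.263² = 2 × 10.65 = 21.3.
Round up to the next whole participant.

n = 22 per group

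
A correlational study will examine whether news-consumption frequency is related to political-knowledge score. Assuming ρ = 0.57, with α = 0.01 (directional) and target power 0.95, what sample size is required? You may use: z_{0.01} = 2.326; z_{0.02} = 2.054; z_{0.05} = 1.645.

n = 41

Fisher's z: C = ½·ln((1+r)/(1−r)) = ½·ln(3.6512) = 0.6475.
n = ((z_{α} + z_β)/C)² + 3.
(2.326 + 1.645) / 0.6475 = 3.971 / 0.6475 = 6.133.
n = 6.133² + 3 = 37.61 + 3 = 40.6.
Round up.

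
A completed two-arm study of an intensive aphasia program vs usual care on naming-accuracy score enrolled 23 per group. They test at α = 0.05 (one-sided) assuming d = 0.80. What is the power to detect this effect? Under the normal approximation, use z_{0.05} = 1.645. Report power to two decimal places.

For two equal groups, power = Φ(d·√(n/2) − z_{α}).
d·√(n/2) = 0.80 × √(23/2) = 0.80 × 3.391 = 2.713.
z_β = 2.713 − 1.645 = 1.068.
Power = Φ(1.068) = 0.857.

power ≈ 0.86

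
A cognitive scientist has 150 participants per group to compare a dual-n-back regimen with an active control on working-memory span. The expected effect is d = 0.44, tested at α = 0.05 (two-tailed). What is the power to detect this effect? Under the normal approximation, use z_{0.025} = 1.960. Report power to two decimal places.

power ≈ 0.97

For two equal groups, power = Φ(d·√(n/2) − z_{α/2}).
d·√(n/2) = 0.44 × √(150/2) = 0.44 × 8.660 = 3.811.
z_β = 3.811 − 1.960 = 1.851.
Power = Φ(1.851) = 0.968.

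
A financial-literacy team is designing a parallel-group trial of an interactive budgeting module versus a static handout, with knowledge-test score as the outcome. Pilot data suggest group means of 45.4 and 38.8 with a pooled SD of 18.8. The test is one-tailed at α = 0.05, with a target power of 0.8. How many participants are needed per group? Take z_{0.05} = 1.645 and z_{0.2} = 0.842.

Cohen's d = |M₁ − M₂| / SD_pooled = |45.4 − 38.8| / 18.8 = 6.6 / 18.8 = 0.351.
For two independent groups with equal n: n = 2·((z_{α} + z_β) / d)².
z_{α} + z_β = 1.645 + 0.842 = 2.487.
n = 2 × (2.487 / 0.351)² = 2 × 7.085² = 2 × 50.20 = 100.4.
Round up to the next whole participant.

n = 101 per group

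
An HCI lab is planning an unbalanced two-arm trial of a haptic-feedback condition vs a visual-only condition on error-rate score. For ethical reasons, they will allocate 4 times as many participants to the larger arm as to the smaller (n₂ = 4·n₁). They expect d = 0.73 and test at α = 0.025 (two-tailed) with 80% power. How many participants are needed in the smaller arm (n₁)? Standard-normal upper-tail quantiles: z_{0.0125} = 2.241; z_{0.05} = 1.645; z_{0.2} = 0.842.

n₁ = 23

With allocation ratio k = n₂/n₁ = 4, Var(x̄₁−x̄₂) = σ²(1/n₁ + 1/(k·n₁)) = σ²·(k+1)/(k·n₁).
So n₁ = (1 + 1/k)·((z_{α/2} + z_β)/d)² = 1.250 × (3.083/0.73)².
n₁ = 1.250 × 17.84 = 22.3.
Round up: n₁ = 23, giving n₂ = 4 × 23 = 92.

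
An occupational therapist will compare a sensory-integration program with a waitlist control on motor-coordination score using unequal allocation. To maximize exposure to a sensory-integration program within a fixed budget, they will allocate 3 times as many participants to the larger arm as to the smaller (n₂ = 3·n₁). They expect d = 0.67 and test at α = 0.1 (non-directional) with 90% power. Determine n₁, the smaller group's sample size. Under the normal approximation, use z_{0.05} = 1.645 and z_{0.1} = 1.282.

With allocation ratio k = n₂/n₁ = 3, Var(x̄₁−x̄₂) = σ²(1/n₁ + 1/(k·n₁)) = σ²·(k+1)/(k·n₁).
So n₁ = (1 + 1/k)·((z_{α/2} + z_β)/d)² = 1.333 × (2.927/0.67)².
n₁ = 1.333 × 19.09 = 25.4.
Round up: n₁ = 26, giving n₂ = 3 × 26 = 78.

n₁ = 26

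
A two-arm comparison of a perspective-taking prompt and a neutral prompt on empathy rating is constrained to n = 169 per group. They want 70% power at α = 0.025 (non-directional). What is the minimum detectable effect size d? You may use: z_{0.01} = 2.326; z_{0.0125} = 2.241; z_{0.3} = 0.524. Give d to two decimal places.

For two independent groups of n = 169 each: d_min = (z_{α/2} + z_β)·√(2/n).
z-sum = 2.241 + 0.524 = 2.765.
d_min = 2.765 × √(2/169) = 2.765 × 0.1088 = 0.301.

d_min ≈ 0.30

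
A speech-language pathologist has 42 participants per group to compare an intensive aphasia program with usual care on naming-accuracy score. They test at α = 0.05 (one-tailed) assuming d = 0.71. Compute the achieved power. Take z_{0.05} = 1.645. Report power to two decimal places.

power ≈ 0.95

For two equal groups, power = Φ(d·√(n/2) − z_{α}).
d·√(n/2) = 0.71 × √(42/2) = 0.71 × 4.583 = 3.254.
z_β = 3.254 − 1.645 = 1.609.
Power = Φ(1.609) = 0.946.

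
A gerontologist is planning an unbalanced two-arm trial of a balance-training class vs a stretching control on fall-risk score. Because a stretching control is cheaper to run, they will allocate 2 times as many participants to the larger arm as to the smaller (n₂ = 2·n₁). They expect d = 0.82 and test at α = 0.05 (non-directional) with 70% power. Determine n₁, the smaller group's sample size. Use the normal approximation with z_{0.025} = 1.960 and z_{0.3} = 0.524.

With allocation ratio k = n₂/n₁ = 2, Var(x̄₁−x̄₂) = σ²(1/n₁ + 1/(k·n₁)) = σ²·(k+1)/(k·n₁).
So n₁ = (1 + 1/k)·((z_{α/2} + z_β)/d)² = 1.500 × (2.484/0.82)².
n₁ = 1.500 × 9.18 = 13.8.
Round up: n₁ = 14, giving n₂ = 2 × 14 = 28.

n₁ = 14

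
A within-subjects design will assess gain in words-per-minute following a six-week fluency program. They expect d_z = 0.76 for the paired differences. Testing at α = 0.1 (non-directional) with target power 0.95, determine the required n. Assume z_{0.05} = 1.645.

For a paired (one-sample on differences) test: n = ((z_{α/2} + z_β) / d)².
z_{α/2} + z_β = 1.645 + 1.645 = 3.290.
n = (3.290 / 0.76)² = 4.329² = 18.74.
Round up.

n = 19 pairs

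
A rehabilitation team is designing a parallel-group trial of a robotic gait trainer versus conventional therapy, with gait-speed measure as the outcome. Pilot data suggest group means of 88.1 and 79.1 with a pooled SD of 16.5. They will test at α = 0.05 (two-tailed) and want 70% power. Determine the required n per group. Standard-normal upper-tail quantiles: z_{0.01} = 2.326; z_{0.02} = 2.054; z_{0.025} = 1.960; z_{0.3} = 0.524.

Cohen's d = |M₁ − M₂| / SD_pooled = |88.1 − 79.1| / 16.5 = 9.0 / 16.5 = 0.545.
For two independent groups with equal n: n = 2·((z_{α/2} + z_β) / d)².
z_{α/2} + z_β = 1.960 + 0.524 = 2.484.
n = 2 × (2.484 / 0.545)² = 2 × 4.558² = 2 × 20.77 = 41.5.
Round up to the next whole participant.

n = 42 per group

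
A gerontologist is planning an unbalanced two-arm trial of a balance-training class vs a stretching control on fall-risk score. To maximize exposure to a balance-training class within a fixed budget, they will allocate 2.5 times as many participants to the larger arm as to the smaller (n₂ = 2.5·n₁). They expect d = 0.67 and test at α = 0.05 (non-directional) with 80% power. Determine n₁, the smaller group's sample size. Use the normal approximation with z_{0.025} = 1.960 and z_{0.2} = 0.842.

n₁ = 25

With allocation ratio k = n₂/n₁ = 2.5, Var(x̄₁−x̄₂) = σ²(1/n₁ + 1/(k·n₁)) = σ²·(k+1)/(k·n₁).
So n₁ = (1 + 1/k)·((z_{α/2} + z_β)/d)² = 1.400 × (2.802/0.67)².
n₁ = 1.400 × 17.49 = 24.5.
Round up: n₁ = 25, giving n₂ = ⌈2.5 × 25⌉ = ⌈62.5⌉ = 63.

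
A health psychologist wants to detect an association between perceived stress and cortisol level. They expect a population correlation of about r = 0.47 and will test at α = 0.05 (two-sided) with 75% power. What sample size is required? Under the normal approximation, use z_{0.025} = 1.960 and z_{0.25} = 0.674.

Fisher's z: C = ½·ln((1+r)/(1−r)) = ½·ln(2.7736) = 0.5101.
n = ((z_{α/2} + z_β)/C)² + 3.
(1.960 + 0.674) / 0.5101 = 2.634 / 0.5101 = 5.164.
n = 5.164² + 3 = 26.66 + 3 = 29.7.
Round up.

n = 30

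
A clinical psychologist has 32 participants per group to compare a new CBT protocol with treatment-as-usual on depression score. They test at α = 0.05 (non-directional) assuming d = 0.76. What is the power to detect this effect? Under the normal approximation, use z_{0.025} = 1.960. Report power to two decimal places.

power ≈ 0.86

For two equal groups, power = Φ(d·√(n/2) − z_{α/2}).
d·√(n/2) = 0.76 × √(32/2) = 0.76 × 4.000 = 3.040.
z_β = 3.040 − 1.960 = 1.080.
Power = Φ(1.080) = 0.860.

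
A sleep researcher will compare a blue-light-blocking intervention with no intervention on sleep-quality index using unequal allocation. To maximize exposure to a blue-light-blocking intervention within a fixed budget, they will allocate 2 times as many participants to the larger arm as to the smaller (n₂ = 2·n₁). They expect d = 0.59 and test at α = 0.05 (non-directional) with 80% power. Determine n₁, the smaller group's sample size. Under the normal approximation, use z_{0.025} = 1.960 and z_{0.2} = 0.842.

n₁ = 34

With allocation ratio k = n₂/n₁ = 2, Var(x̄₁−x̄₂) = σ²(1/n₁ + 1/(k·n₁)) = σ²·(k+1)/(k·n₁).
So n₁ = (1 + 1/k)·((z_{α/2} + z_β)/d)² = 1.500 × (2.802/0.59)².
n₁ = 1.500 × 22.55 = 33.8.
Round up: n₁ = 34, giving n₂ = 2 × 34 = 68.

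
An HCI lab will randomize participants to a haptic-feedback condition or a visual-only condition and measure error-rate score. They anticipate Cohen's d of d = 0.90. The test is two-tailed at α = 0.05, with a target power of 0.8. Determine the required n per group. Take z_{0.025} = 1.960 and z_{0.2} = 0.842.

For two independent groups with equal n: n = 2·((z_{α/2} + z_β) / d)².
z_{α/2} + z_β = 1.960 + 0.842 = 2.802.
n = 2 × (2.802 / 0.90)² = 2 × 3.113² = 2 × 9.69 = 19.4.
Round up to the next whole participant.

n = 20 per group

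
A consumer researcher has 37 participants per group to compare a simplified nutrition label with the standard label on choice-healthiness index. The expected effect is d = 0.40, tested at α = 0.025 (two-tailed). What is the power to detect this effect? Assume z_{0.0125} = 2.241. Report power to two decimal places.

For two equal groups, power = Φ(d·√(n/2) − z_{α/2}).
d·√(n/2) = 0.40 × √(37/2) = 0.40 × 4.301 = 1.720.
z_β = 1.720 − 2.241 = -0.521.
Power = Φ(-0.521) = 0.301.

power ≈ 0.30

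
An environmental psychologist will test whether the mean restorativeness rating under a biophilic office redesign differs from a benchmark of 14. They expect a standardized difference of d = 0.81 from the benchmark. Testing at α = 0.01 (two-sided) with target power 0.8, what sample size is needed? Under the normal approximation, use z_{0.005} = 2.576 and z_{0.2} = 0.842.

For a one-sample test: n = ((z_{α/2} + z_β) / d)².
z_{α/2} + z_β = 2.576 + 0.842 = 3.418.
n = (3.418 / 0.81)² = 4.220² = 17.81.
Round up.

n = 18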